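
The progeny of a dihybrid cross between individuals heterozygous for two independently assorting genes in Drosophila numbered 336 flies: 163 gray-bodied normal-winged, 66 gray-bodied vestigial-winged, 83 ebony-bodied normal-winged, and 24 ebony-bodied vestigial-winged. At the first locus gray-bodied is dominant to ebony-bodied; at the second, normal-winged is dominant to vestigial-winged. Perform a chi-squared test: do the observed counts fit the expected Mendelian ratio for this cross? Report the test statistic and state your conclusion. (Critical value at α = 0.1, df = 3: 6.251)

10.497; not consistent

A dihybrid F₂ with independent assortment and complete dominance at both loci gives a 9:3:3:1 phenotypic ratio.
Under the 9:3:3:1 hypothesis (Σ ratio = 16, N = 336):
  gray-bodied normal-winged: 336 × 9/16 = 189
  gray-bodied vestigial-winged: 336 × 3/16 = 63
  ebony-bodied normal-winged: 336 × 3/16 = 63
  ebony-bodied vestigial-winged: 336 × 1/16 = 21
χ² = Σ (O − E)² / E
  gray-bodied normal-winged: (163 − 189)² / 189 = 3.5767
  gray-bodied vestigial-winged: (66 − 63)² / 63 = 0.1429
  ebony-bodied normal-winged: (83 − 63)² / 63 = 6.3492
  ebony-bodied vestigial-winged: (24 − 21)² / 21 = 0.4286
χ² = 3.5767 + 0.1429 + 6.3492 + 0.4286 = 10.4974 ≈ 10.497
Degrees of freedom = 4 − 1 = 3; critical value at α = 0.1 is 6.251.
Since 10.497 > 6.251, we reject the null hypothesis — the data do not fit the 9:3:3:1 ratio.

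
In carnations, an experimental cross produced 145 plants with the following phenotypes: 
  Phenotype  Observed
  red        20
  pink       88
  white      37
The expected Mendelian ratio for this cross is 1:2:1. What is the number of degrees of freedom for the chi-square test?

2

A goodness-of-fit test with 3 phenotype classes has df = 3 − 1 = 2.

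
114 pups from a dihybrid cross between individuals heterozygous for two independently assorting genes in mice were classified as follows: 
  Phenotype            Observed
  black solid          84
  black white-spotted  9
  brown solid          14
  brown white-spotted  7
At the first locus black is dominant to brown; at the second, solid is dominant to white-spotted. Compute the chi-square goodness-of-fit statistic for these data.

15.871

A dihybrid F₂ with independent assortment and complete dominance at both loci gives a 9:3:3:1 phenotypic ratio.
The 9:3:3:1 ratio has 16 parts, so with N = 114 the expected counts are:
  black solid: 114 × 9/16 = 64.125
  black white-spotted: 114 × 3/16 = 21.375
  brown solid: 114 × 3/16 = 21.375
  brown white-spotted: 114 × 1/16 = 7.125
χ² = Σ (O − E)² / E
  black solid: (84 − 64.125)² / 64.125 = 6.1601
  black white-spotted: (9 − 21.375)² / 21.375 = 7.1645
  brown solid: (14 − 21.375)² / 21.375 = 2.5446
  brown white-spotted: (7 − 7.125)² / 7.125 = 0.0022
χ² = 6.1601 + 7.1645 + 2.5446 + 0.0022 = 15.8714 ≈ 15.871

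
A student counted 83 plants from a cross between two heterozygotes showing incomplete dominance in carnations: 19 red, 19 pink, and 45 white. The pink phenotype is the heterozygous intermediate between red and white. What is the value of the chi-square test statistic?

With incomplete dominance, a heterozygote × heterozygote cross gives a 1:2:1 phenotypic ratio.
Total ratio parts = 4. Expected numbers out of 83:
  red: 83 × 1/4 = 20.75
  pink: 83 × 2/4 = 41.5
  white: 83 × 1/4 = 20.75
χ² = Σ (O − E)² / E
  red: (19 − 20.75)² / 20.75 = 0.1476
  pink: (19 − 41.5)² / 41.5 = 12.1988
  white: (45 − 20.75)² / 20.75 = 28.3404
χ² = 0.1476 + 12.1988 + 28.3404 = 40.6868 ≈ 40.687

40.687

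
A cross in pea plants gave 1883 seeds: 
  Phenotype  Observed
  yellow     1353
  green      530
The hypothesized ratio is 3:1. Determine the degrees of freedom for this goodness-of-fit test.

1

A goodness-of-fit test with 2 phenotype classes has df = 2 − 1 = 1.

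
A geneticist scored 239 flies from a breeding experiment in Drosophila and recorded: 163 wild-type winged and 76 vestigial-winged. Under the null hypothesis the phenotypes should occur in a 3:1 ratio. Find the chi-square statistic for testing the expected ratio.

5.893

Expected counts for N = 239 under a 3:1 ratio (total parts = 4):
  wild-type winged: 239 × 3/4 = 179.25
  vestigial-winged: 239 × 1/4 = 59.75
χ² = Σ (O − E)² / E
  wild-type winged: (163 − 179.25)² / 179.25 = 1.4732
  vestigial-winged: (76 − 59.75)² / 59.75 = 4.4195
χ² = 1.4732 + 4.4195 = 5.8927 ≈ 5.893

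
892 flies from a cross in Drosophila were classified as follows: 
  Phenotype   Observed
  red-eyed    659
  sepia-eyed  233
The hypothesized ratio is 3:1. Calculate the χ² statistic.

Expected counts for N = 892 under a 3:1 ratio (total parts = 4):
  red-eyed: 892 × 3/4 = 669
  sepia-eyed: 892 × 1/4 = 223
χ² = Σ (O − E)² / E
  red-eyed: (659 − 669)² / 669 = 0.1495
  sepia-eyed: (233 − 223)² / 223 = 0.4484
χ² = 0.1495 + 0.4484 = 0.5979 ≈ 0.598

0.598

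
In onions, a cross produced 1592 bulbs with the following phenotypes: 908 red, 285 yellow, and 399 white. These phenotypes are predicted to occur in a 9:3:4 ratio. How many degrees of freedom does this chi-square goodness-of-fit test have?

2

A goodness-of-fit test with 3 phenotype classes has df = 3 − 1 = 2.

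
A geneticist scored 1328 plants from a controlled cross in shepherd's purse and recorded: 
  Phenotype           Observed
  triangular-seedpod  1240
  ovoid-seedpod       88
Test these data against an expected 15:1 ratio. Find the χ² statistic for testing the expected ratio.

0.321

Total ratio parts = 16. Expected numbers out of 1328:
  triangular-seedpod: 1328 × 15/16 = 1245
  ovoid-seedpod: 1328 × 1/16 = 83
χ² = Σ (O − E)² / E
  triangular-seedpod: (1240 − 1245)² / 1245 = 0.0201
  ovoid-seedpod: (88 − 83)² / 83 = 0.3012
χ² = 0.0201 + 0.3012 = 0.3213 ≈ 0.321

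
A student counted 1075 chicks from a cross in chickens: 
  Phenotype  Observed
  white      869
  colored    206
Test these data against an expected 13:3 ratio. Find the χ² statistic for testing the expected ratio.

Under the 13:3 hypothesis (Σ ratio = 16, N = 1075):
  white: 1075 × 13/16 = 873.4375
  colored: 1075 × 3/16 = 201.5625
χ² = Σ (O − E)² / E
  white: (869 − 873.4375)² / 873.4375 = 0.0225
  colored: (206 − 201.5625)² / 201.5625 = 0.0977
χ² = 0.0225 + 0.0977 = 0.1202 ≈ 0.120

0.120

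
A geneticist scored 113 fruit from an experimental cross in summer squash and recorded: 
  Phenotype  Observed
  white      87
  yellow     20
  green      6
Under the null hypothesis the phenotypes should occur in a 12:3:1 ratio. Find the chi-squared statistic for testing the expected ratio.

0.286

The 12:3:1 ratio has 16 parts, so with N = 113 the expected counts are:
  white: 113 × 12/16 = 84.75
  yellow: 113 × 3/16 = 21.1875
  green: 113 × 1/16 = 7.0625
χ² = Σ (O − E)² / E
  white: (87 − 84.75)² / 84.75 = 0.0597
  yellow: (20 − 21.1875)² / 21.1875 = 0.0666
  green: (6 − 7.0625)² / 7.0625 = 0.1598
χ² = 0.0597 + 0.0666 + 0.1598 = 0.2861 ≈ 0.286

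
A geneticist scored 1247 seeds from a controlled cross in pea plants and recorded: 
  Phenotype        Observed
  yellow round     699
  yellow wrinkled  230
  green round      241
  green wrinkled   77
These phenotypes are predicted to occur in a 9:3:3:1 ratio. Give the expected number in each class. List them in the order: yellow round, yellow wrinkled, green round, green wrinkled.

Expected counts for N = 1247 under a 9:3:3:1 ratio (total parts = 16):
  yellow round: 1247 × 9/16 = 701.4375
  yellow wrinkled: 1247 × 3/16 = 233.8125
  green round: 1247 × 3/16 = 233.8125
  green wrinkled: 1247 × 1/16 = 77.9375

701.4375, 233.8125, 233.8125, 77.9375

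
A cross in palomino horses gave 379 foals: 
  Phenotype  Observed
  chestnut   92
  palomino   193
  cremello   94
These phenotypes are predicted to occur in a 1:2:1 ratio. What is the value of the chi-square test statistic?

Expected counts for N = 379 under a 1:2:1 ratio (total parts = 4):
  chestnut: 379 × 1/4 = 94.75
  palomino: 379 × 2/4 = 189.5
  cremello: 379 × 1/4 = 94.75
χ² = Σ (O − E)² / E
  chestnut: (92 − 94.75)² / 94.75 = 0.0798
  palomino: (193 − 189.5)² / 189.5 = 0.0646
  cremello: (94 − 94.75)² / 94.75 = 0.0059
χ² = 0.0798 + 0.0646 + 0.0059 = 0.1503 ≈ 0.150

0.150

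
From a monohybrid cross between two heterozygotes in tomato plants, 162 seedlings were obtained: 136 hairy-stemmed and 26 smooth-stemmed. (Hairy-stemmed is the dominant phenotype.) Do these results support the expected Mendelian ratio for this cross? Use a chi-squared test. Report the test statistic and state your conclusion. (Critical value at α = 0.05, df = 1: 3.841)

For a monohybrid cross between heterozygotes with complete dominance, the expected phenotypic ratio is 3:1.
Expected counts for N = 162 under a 3:1 ratio (total parts = 4):
  hairy-stemmed: 162 × 3/4 = 121.5
  smooth-stemmed: 162 × 1/4 = 40.5
χ² = Σ (O − E)² / E
  hairy-stemmed: (136 − 121.5)² / 121.5 = 1.7305
  smooth-stemmed: (26 − 40.5)² / 40.5 = 5.1914
χ² = 1.7305 + 5.1914 = 6.9219 ≈ 6.922
Degrees of freedom = 2 − 1 = 1; critical value at α = 0.05 is 3.841.
Since 6.922 > 3.841, we reject the null hypothesis — the data do not fit the 3:1 ratio.

6.922; not consistent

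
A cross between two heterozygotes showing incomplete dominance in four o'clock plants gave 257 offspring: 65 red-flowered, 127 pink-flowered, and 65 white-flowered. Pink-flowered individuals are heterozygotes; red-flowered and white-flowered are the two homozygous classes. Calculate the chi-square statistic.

0.035

With incomplete dominance, a heterozygote × heterozygote cross gives a 1:2:1 phenotypic ratio.
Total ratio parts = 4. Expected numbers out of 257:
  red-flowered: 257 × 1/4 = 64.25
  pink-flowered: 257 × 2/4 = 128.5
  white-flowered: 257 × 1/4 = 64.25
χ² = Σ (O − E)² / E
  red-flowered: (65 − 64.25)² / 64.25 = 0.0088
  pink-flowered: (127 − 128.5)² / 128.5 = 0.0175
  white-flowered: (65 − 64.25)² / 64.25 = 0.0088
χ² = 0.0088 + 0.0175 + 0.0088 = 0.0351 ≈ 0.035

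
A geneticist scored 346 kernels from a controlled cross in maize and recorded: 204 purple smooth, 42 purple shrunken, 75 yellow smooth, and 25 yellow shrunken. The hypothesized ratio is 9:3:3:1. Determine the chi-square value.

The 9:3:3:1 ratio has 16 parts, so with N = 346 the expected counts are:
  purple smooth: 346 × 9/16 = 194.625
  purple shrunken: 346 × 3/16 = 64.875
  yellow smooth: 346 × 3/16 = 64.875
  yellow shrunken: 346 × 1/16 = 21.625
χ² = Σ (O − E)² / E
  purple smooth: (204 − 194.625)² / 194.625 = 0.4516
  purple shrunken: (42 − 64.875)² / 64.875 = 8.0658
  yellow smooth: (75 − 64.875)² / 64.875 = 1.5802
  yellow shrunken: (25 − 21.625)² / 21.625 = 0.5267
χ² = 0.4516 + 8.0658 + 1.5802 + 0.5267 = 10.6243 ≈ 10.624

10.624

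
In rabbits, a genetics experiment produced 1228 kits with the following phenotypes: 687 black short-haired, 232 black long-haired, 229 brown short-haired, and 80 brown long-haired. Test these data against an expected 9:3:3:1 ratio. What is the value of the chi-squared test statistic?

0.178

The 9:3:3:1 ratio has 16 parts, so with N = 1228 the expected counts are:
  black short-haired: 1228 × 9/16 = 690.75
  black long-haired: 1228 × 3/16 = 230.25
  brown short-haired: 1228 × 3/16 = 230.25
  brown long-haired: 1228 × 1/16 = 76.75
χ² = Σ (O − E)² / E
  black short-haired: (687 − 690.75)² / 690.75 = 0.0204
  black long-haired: (232 − 230.25)² / 230.25 = 0.0133
  brown short-haired: (229 − 230.25)² / 230.25 = 0.0068
  brown long-haired: (80 − 76.75)² / 76.75 = 0.1376
χ² = 0.0204 + 0.0133 + 0.0068 + 0.1376 = 0.1781 ≈ 0.178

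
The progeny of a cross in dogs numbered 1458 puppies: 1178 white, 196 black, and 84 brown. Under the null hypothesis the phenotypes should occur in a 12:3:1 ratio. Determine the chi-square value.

Under the 12:3:1 hypothesis (Σ ratio = 16, N = 1458):
  white: 1458 × 12/16 = 1093.5
  black: 1458 × 3/16 = 273.375
  brown: 1458 × 1/16 = 91.125
χ² = Σ (O − E)² / E
  white: (1178 − 1093.5)² / 1093.5 = 6.5297
  black: (196 − 273.375)² / 273.375 = 21.8999
  brown: (84 − 91.125)² / 91.125 = 0.5571
χ² = 6.5297 + 21.8999 + 0.5571 = 28.9867 ≈ 28.987

28.987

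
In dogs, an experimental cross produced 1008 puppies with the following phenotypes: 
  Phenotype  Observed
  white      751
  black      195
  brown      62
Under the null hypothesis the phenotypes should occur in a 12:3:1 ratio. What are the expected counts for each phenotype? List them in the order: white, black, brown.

Expected counts for N = 1008 under a 12:3:1 ratio (total parts = 16):
  white: 1008 × 12/16 = 756
  black: 1008 × 3/16 = 189
  brown: 1008 × 1/16 = 63

756, 189, 63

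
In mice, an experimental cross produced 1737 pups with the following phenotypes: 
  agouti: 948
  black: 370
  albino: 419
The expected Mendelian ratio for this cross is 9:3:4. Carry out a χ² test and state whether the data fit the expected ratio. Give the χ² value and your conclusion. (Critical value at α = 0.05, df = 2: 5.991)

7.429; not consistent

The 9:3:4 ratio has 16 parts, so with N = 1737 the expected counts are:
  agouti: 1737 × 9/16 = 977.0625
  black: 1737 × 3/16 = 325.6875
  albino: 1737 × 4/16 = 434.25
χ² = Σ (O − E)² / E
  agouti: (948 − 977.0625)² / 977.0625 = 0.8645
  black: (370 − 325.6875)² / 325.6875 = 6.0291
  albino: (419 − 434.25)² / 434.25 = 0.5355
χ² = 0.8645 + 6.0291 + 0.5355 = 7.4291 ≈ 7.429
Degrees of freedom = 3 − 1 = 2; critical value at α = 0.05 is 5.991.
Since 7.429 > 5.991, we reject the null hypothesis — the data do not fit the 9:3:4 ratio.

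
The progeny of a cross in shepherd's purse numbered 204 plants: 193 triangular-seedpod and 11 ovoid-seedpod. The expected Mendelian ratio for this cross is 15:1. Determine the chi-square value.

0.256

Total ratio parts = 16. Expected numbers out of 204:
  triangular-seedpod: 204 × 15/16 = 191.25
  ovoid-seedpod: 204 × 1/16 = 12.75
χ² = Σ (O − E)² / E
  triangular-seedpod: (193 − 191.25)² / 191.25 = 0.0160
  ovoid-seedpod: (11 − 12.75)² / 12.75 = 0.2402
χ² = 0.0160 + 0.2402 = 0.2562 ≈ 0.256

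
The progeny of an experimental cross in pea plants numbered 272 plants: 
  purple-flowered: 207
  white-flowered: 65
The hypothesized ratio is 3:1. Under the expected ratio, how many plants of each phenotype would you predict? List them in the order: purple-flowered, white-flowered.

Expected counts for N = 272 under a 3:1 ratio (total parts = 4):
  purple-flowered: 272 × 3/4 = 204
  white-flowered: 272 × 1/4 = 68

204, 68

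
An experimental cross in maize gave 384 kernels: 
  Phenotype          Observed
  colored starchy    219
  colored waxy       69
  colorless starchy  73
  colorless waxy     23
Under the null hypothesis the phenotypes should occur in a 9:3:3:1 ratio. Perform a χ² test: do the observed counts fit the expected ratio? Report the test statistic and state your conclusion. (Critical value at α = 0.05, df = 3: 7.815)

0.222; consistent

Expected counts for N = 384 under a 9:3:3:1 ratio (total parts = 16):
  colored starchy: 384 × 9/16 = 216
  colored waxy: 384 × 3/16 = 72
  colorless starchy: 384 × 3/16 = 72
  colorless waxy: 384 × 1/16 = 24
χ² = Σ (O − E)² / E
  colored starchy: (219 − 216)² / 216 = 0.0417
  colored waxy: (69 − 72)² / 72 = 0.1250
  colorless starchy: (73 − 72)² / 72 = 0.0139
  colorless waxy: (23 − 24)² / 24 = 0.0417
χ² = 0.0417 + 0.1250 + 0.0139 + 0.0417 = 0.2223 ≈ 0.222
Degrees of freedom = 4 − 1 = 3; critical value at α = 0.05 is 7.815.
Since 0.222 < 7.815, we fail to reject the null hypothesis — the data are consistent with the 9:3:3:1 ratio.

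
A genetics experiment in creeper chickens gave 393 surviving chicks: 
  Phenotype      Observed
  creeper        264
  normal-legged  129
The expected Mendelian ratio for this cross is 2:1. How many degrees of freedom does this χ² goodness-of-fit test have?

1

A goodness-of-fit test with 2 phenotype classes has df = 2 − 1 = 1.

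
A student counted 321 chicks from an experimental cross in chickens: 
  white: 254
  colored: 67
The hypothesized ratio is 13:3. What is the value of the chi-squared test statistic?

0.949

The 13:3 ratio has 16 parts, so with N = 321 the expected counts are:
  white: 321 × 13/16 = 260.8125
  colored: 321 × 3/16 = 60.1875
χ² = Σ (O − E)² / E
  white: (254 − 260.8125)² / 260.8125 = 0.1779
  colored: (67 − 60.1875)² / 60.1875 = 0.7711
χ² = 0.1779 + 0.7711 = 0.949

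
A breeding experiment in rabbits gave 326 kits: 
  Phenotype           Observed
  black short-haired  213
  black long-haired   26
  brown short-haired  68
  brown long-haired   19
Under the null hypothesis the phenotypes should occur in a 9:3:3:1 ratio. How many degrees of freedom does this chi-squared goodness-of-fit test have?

A goodness-of-fit test with 4 phenotype classes has df = 4 − 1 = 3.

3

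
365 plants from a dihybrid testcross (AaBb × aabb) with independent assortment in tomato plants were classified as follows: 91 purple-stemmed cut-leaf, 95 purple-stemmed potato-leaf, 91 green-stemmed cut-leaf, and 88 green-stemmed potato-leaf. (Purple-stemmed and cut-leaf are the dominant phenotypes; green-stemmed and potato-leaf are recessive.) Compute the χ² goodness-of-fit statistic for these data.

0.271

A dihybrid testcross with independent assortment gives a 1:1:1:1 ratio.
Expected counts for N = 365 under a 1:1:1:1 ratio (total parts = 4):
  purple-stemmed cut-leaf: 365 × 1/4 = 91.25
  purple-stemmed potato-leaf: 365 × 1/4 = 91.25
  green-stemmed cut-leaf: 365 × 1/4 = 91.25
  green-stemmed potato-leaf: 365 × 1/4 = 91.25
χ² = Σ (O − E)² / E
  purple-stemmed cut-leaf: (91 − 91.25)² / 91.25 = 0.0007
  purple-stemmed potato-leaf: (95 − 91.25)² / 91.25 = 0.1541
  green-stemmed cut-leaf: (91 − 91.25)² / 91.25 = 0.0007
  green-stemmed potato-leaf: (88 − 91.25)² / 91.25 = 0.1158
χ² = 0.0007 + 0.1541 + 0.0007 + 0.1158 = 0.2713 ≈ 0.271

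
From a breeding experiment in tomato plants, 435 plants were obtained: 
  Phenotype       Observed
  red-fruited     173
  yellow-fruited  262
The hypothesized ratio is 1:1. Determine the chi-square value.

Total ratio parts = 2. Expected numbers out of 435:
  red-fruited: 435 × 1/2 = 217.5
  yellow-fruited: 435 × 1/2 = 217.5
χ² = Σ (O − E)² / E
  red-fruited: (173 − 217.5)² / 217.5 = 9.1046
  yellow-fruited: (262 − 217.5)² / 217.5 = 9.1046
χ² = 9.1046 + 9.1046 = 18.2092 ≈ 18.209

18.209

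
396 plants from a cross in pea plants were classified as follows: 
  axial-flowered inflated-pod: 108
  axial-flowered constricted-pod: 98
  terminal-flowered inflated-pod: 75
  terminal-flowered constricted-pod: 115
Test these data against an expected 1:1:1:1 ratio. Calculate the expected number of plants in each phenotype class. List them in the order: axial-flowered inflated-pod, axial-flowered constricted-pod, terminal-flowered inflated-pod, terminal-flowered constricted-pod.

99, 99, 99, 99

Under the 1:1:1:1 hypothesis (Σ ratio = 4, N = 396):
  axial-flowered inflated-pod: 396 × 1/4 = 99
  axial-flowered constricted-pod: 396 × 1/4 = 99
  terminal-flowered inflated-pod: 396 × 1/4 = 99
  terminal-flowered constricted-pod: 396 × 1/4 = 99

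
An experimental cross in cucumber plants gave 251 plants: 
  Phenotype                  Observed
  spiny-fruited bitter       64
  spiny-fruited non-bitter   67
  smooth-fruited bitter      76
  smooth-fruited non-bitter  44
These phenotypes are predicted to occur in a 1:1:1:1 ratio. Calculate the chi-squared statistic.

Expected counts for N = 251 under a 1:1:1:1 ratio (total parts = 4):
  spiny-fruited bitter: 251 × 1/4 = 62.75
  spiny-fruited non-bitter: 251 × 1/4 = 62.75
  smooth-fruited bitter: 251 × 1/4 = 62.75
  smooth-fruited non-bitter: 251 × 1/4 = 62.75
χ² = Σ (O − E)² / E
  spiny-fruited bitter: (64 − 62.75)² / 62.75 = 0.0249
  spiny-fruited non-bitter: (67 − 62.75)² / 62.75 = 0.2878
  smooth-fruited bitter: (76 − 62.75)² / 62.75 = 2.7978
  smooth-fruited non-bitter: (44 − 62.75)² / 62.75 = 5.6026
χ² = 0.0249 + 0.2878 + 2.7978 + 5.6026 = 8.7131 ≈ 8.713

8.713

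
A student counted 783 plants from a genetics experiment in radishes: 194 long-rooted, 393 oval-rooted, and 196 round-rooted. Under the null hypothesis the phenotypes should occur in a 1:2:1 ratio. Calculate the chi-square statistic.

0.022

Total ratio parts = 4. Expected numbers out of 783:
  long-rooted: 783 × 1/4 = 195.75
  oval-rooted: 783 × 2/4 = 391.5
  round-rooted: 783 × 1/4 = 195.75
χ² = Σ (O − E)² / E
  long-rooted: (194 − 195.75)² / 195.75 = 0.0156
  oval-rooted: (393 − 391.5)² / 391.5 = 0.0057
  round-rooted: (196 − 195.75)² / 195.75 = 0.0003
χ² = 0.0156 + 0.0057 + 0.0003 = 0.0216 ≈ 0.022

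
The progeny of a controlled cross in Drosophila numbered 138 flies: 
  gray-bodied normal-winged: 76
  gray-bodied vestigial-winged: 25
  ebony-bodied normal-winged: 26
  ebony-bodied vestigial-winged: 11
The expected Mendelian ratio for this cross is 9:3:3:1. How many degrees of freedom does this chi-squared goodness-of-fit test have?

3

A goodness-of-fit test with 4 phenotype classes has df = 4 − 1 = 3.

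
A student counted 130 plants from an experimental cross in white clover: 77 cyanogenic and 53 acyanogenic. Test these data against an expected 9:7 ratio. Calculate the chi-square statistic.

Total ratio parts = 16. Expected numbers out of 130:
  cyanogenic: 130 × 9/16 = 73.125
  acyanogenic: 130 × 7/16 = 56.875
χ² = Σ (O − E)² / E
  cyanogenic: (77 − 73.125)² / 73.125 = 0.2053
  acyanogenic: (53 − 56.875)² / 56.875 = 0.2640
χ² = 0.2053 + 0.2640 = 0.4693 ≈ 0.469

0.469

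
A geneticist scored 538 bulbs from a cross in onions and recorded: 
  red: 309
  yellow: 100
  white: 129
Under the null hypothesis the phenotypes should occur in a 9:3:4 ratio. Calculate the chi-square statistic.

0.367

The 9:3:4 ratio has 16 parts, so with N = 538 the expected counts are:
  red: 538 × 9/16 = 302.625
  yellow: 538 × 3/16 = 100.875
  white: 538 × 4/16 = 134.5
χ² = Σ (O − E)² / E
  red: (309 − 302.625)² / 302.625 = 0.1343
  yellow: (100 − 100.875)² / 100.875 = 0.0076
  white: (129 − 134.5)² / 134.5 = 0.2249
χ² = 0.1343 + 0.0076 + 0.2249 = 0.3668 ≈ 0.367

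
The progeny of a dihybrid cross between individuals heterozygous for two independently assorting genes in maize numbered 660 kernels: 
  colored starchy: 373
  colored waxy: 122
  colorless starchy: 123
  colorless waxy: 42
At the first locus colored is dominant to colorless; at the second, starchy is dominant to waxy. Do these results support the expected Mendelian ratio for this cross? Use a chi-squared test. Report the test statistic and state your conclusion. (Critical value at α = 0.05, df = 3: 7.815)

A dihybrid F₂ with independent assortment and complete dominance at both loci gives a 9:3:3:1 phenotypic ratio.
Expected counts for N = 660 under a 9:3:3:1 ratio (total parts = 16):
  colored starchy: 660 × 9/16 = 371.25
  colored waxy: 660 × 3/16 = 123.75
  colorless starchy: 660 × 3/16 = 123.75
  colorless waxy: 660 × 1/16 = 41.25
χ² = Σ (O − E)² / E
  colored starchy: (373 − 371.25)² / 371.25 = 0.0082
  colored waxy: (122 − 123.75)² / 123.75 = 0.0247
  colorless starchy: (123 − 123.75)² / 123.75 = 0.0045
  colorless waxy: (42 − 41.25)² / 41.25 = 0.0136
χ² = 0.0082 + 0.0247 + 0.0045 + 0.0136 = 0.051
Degrees of freedom = 4 − 1 = 3; critical value at α = 0.05 is 7.815.
Since 0.051 < 7.815, we fail to reject the null hypothesis — the data are consistent with the 9:3:3:1 ratio.

0.051; consistent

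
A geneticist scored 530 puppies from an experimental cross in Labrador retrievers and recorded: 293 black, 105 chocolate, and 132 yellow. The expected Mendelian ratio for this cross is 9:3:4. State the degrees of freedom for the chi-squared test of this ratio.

2

A goodness-of-fit test with 3 phenotype classes has df = 3 − 1 = 2.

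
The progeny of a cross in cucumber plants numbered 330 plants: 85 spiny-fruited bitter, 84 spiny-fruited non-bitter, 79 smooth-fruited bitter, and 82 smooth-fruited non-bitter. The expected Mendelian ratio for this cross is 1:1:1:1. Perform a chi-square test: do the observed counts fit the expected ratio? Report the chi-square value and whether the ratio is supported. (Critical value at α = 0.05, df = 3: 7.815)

The 1:1:1:1 ratio has 4 parts, so with N = 330 the expected counts are:
  spiny-fruited bitter: 330 × 1/4 = 82.5
  spiny-fruited non-bitter: 330 × 1/4 = 82.5
  smooth-fruited bitter: 330 × 1/4 = 82.5
  smooth-fruited non-bitter: 330 × 1/4 = 82.5
χ² = Σ (O − E)² / E
  spiny-fruited bitter: (85 − 82.5)² / 82.5 = 0.0758
  spiny-fruited non-bitter: (84 − 82.5)² / 82.5 = 0.0273
  smooth-fruited bitter: (79 − 82.5)² / 82.5 = 0.1485
  smooth-fruited non-bitter: (82 − 82.5)² / 82.5 = 0.0030
χ² = 0.0758 + 0.0273 + 0.1485 + 0.0030 = 0.2546 ≈ 0.255
Degrees of freedom = 4 − 1 = 3; critical value at α = 0.05 is 7.815.
Since 0.255 < 7.815, we fail to reject the null hypothesis — the data are consistent with the 1:1:1:1 ratio.

0.255; consistent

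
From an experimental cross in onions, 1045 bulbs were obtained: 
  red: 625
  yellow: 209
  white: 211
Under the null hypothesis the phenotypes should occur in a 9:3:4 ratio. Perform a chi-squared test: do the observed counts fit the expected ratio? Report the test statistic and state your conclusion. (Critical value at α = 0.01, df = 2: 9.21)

The 9:3:4 ratio has 16 parts, so with N = 1045 the expected counts are:
  red: 1045 × 9/16 = 587.8125
  yellow: 1045 × 3/16 = 195.9375
  white: 1045 × 4/16 = 261.25
χ² = Σ (O − E)² / E
  red: (625 − 587.8125)² / 587.8125 = 2.3526
  yellow: (209 − 195.9375)² / 195.9375 = 0.8708
  white: (211 − 261.25)² / 261.25 = 9.6653
χ² = 2.3526 + 0.8708 + 9.6653 = 12.8887 ≈ 12.889
Degrees of freedom = 3 − 1 = 2; critical value at α = 0.01 is 9.21.
Since 12.889 > 9.21, we reject the null hypothesis — the data do not fit the 9:3:4 ratio.

12.889; not consistent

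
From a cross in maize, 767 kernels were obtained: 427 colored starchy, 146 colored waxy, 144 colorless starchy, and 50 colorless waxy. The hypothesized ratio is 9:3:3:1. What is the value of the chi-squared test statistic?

0.168

Expected counts for N = 767 under a 9:3:3:1 ratio (total parts = 16):
  colored starchy: 767 × 9/16 = 431.4375
  colored waxy: 767 × 3/16 = 143.8125
  colorless starchy: 767 × 3/16 = 143.8125
  colorless waxy: 767 × 1/16 = 47.9375
χ² = Σ (O − E)² / E
  colored starchy: (427 − 431.4375)² / 431.4375 = 0.0456
  colored waxy: (146 − 143.8125)² / 143.8125 = 0.0333
  colorless starchy: (144 − 143.8125)² / 143.8125 = 0.0002
  colorless waxy: (50 − 47.9375)² / 47.9375 = 0.0887
χ² = 0.0456 + 0.0333 + 0.0002 + 0.0887 = 0.1678 ≈ 0.168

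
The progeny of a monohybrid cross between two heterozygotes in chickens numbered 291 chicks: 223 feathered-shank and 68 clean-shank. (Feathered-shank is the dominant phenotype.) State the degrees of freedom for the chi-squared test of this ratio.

1

For a monohybrid cross between heterozygotes with complete dominance, the expected phenotypic ratio is 3:1.
A goodness-of-fit test with 2 phenotype classes has df = 2 − 1 = 1.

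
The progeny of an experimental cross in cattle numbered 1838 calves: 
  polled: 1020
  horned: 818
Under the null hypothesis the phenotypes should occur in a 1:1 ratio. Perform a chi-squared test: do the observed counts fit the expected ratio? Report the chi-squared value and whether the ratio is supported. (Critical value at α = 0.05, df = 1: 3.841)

22.200; not consistent

Total ratio parts = 2. Expected numbers out of 1838:
  polled: 1838 × 1/2 = 919
  horned: 1838 × 1/2 = 919
χ² = Σ (O − E)² / E
  polled: (1020 − 919)² / 919 = 11.1001
  horned: (818 − 919)² / 919 = 11.1001
χ² = 11.1001 + 11.1001 = 22.2002 ≈ 22.200
Degrees of freedom = 2 − 1 = 1; critical value at α = 0.05 is 3.841.
Since 22.200 > 3.841, we reject the null hypothesis — the data do not fit the 1:1 ratio.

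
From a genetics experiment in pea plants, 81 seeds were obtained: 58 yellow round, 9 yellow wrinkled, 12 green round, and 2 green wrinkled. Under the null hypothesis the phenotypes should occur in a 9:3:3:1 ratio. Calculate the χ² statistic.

Expected counts for N = 81 under a 9:3:3:1 ratio (total parts = 16):
  yellow round: 81 × 9/16 = 45.5625
  yellow wrinkled: 81 × 3/16 = 15.1875
  green round: 81 × 3/16 = 15.1875
  green wrinkled: 81 × 1/16 = 5.0625
χ² = Σ (O − E)² / E
  yellow round: (58 − 45.5625)² / 45.5625 = 3.3951
  yellow wrinkled: (9 − 15.1875)² / 15.1875 = 2.5208
  green round: (12 − 15.1875)² / 15.1875 = 0.6690
  green wrinkled: (2 − 5.0625)² / 5.0625 = 1.8526
χ² = 3.3951 + 2.5208 + 0.6690 + 1.8526 = 8.4375 ≈ 8.438

8.438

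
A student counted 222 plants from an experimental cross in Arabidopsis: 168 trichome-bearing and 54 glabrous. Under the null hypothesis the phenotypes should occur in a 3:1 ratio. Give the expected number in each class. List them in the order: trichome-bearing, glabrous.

The 3:1 ratio has 4 parts, so with N = 222 the expected counts are:
  trichome-bearing: 222 × 3/4 = 166.5
  glabrous: 222 × 1/4 = 55.5

166.5, 55.5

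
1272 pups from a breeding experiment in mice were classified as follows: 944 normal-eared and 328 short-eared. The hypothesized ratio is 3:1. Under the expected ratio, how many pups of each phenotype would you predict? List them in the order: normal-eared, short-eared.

954, 318

Under the 3:1 hypothesis (Σ ratio = 4, N = 1272):
  normal-eared: 1272 × 3/4 = 954
  short-eared: 1272 × 1/4 = 318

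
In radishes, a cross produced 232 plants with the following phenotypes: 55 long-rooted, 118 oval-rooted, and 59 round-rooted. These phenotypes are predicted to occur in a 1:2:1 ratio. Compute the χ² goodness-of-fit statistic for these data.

Expected counts for N = 232 under a 1:2:1 ratio (total parts = 4):
  long-rooted: 232 × 1/4 = 58
  oval-rooted: 232 × 2/4 = 116
  round-rooted: 232 × 1/4 = 58
χ² = Σ (O − E)² / E
  long-rooted: (55 − 58)² / 58 = 0.1552
  oval-rooted: (118 − 116)² / 116 = 0.0345
  round-rooted: (59 − 58)² / 58 = 0.0172
χ² = 0.1552 + 0.0345 + 0.0172 = 0.2069 ≈ 0.207

0.207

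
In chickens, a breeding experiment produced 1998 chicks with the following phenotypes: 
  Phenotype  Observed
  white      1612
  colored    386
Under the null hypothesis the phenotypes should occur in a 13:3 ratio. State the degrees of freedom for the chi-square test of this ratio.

A goodness-of-fit test with 2 phenotype classes has df = 2 − 1 = 1.

1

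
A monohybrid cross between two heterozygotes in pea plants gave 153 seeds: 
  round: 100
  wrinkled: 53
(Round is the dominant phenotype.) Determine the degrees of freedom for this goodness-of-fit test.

1

For a monohybrid cross between heterozygotes with complete dominance, the expected phenotypic ratio is 3:1.
A goodness-of-fit test with 2 phenotype classes has df = 2 − 1 = 1.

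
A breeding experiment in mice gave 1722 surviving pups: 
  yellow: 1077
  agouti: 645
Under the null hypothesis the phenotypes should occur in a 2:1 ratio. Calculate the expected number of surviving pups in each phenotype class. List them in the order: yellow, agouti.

1148, 574

The 2:1 ratio has 3 parts, so with N = 1722 the expected counts are:
  yellow: 1722 × 2/3 = 1148
  agouti: 1722 × 1/3 = 574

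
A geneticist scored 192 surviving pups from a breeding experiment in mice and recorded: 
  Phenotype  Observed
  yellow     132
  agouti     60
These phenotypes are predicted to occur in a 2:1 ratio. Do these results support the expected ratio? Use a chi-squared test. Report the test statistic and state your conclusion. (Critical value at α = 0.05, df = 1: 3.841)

The 2:1 ratio has 3 parts, so with N = 192 the expected counts are:
  yellow: 192 × 2/3 = 128
  agouti: 192 × 1/3 = 64
χ² = Σ (O − E)² / E
  yellow: (132 − 128)² / 128 = 0.1250
  agouti: (60 − 64)² / 64 = 0.2500
χ² = 0.1250 + 0.2500 = 0.375
Degrees of freedom = 2 − 1 = 1; critical value at α = 0.05 is 3.841.
Since 0.375 < 3.841, we fail to reject the null hypothesis — the data are consistent with the 2:1 ratio.

0.375; consistent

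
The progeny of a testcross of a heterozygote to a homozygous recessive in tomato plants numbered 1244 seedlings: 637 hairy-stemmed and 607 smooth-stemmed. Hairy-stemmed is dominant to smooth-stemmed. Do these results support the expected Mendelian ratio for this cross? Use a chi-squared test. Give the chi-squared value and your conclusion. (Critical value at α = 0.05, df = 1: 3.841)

0.723; consistent

A testcross of a heterozygote (Aa × aa) gives a 1:1 phenotypic ratio.
Expected counts for N = 1244 under a 1:1 ratio (total parts = 2):
  hairy-stemmed: 1244 × 1/2 = 622
  smooth-stemmed: 1244 × 1/2 = 622
χ² = Σ (O − E)² / E
  hairy-stemmed: (637 − 622)² / 622 = 0.3617
  smooth-stemmed: (607 − 622)² / 622 = 0.3617
χ² = 0.3617 + 0.3617 = 0.7234 ≈ 0.723
Degrees of freedom = 2 − 1 = 1; critical value at α = 0.05 is 3.841.
Since 0.723 < 3.841, we fail to reject the null hypothesis — the data are consistent with the 1:1 ratio.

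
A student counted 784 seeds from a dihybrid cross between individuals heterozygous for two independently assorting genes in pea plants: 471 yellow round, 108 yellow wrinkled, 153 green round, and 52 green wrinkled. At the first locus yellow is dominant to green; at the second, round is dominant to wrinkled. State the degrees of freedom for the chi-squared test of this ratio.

3

A dihybrid F₂ with independent assortment and complete dominance at both loci gives a 9:3:3:1 phenotypic ratio.
A goodness-of-fit test with 4 phenotype classes has df = 4 − 1 = 3.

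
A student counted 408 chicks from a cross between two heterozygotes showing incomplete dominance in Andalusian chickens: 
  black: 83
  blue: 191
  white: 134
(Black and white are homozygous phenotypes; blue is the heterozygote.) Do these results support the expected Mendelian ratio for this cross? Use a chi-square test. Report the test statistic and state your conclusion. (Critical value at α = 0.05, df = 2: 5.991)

With incomplete dominance, a heterozygote × heterozygote cross gives a 1:2:1 phenotypic ratio.
The 1:2:1 ratio has 4 parts, so with N = 408 the expected counts are:
  black: 408 × 1/4 = 102
  blue: 408 × 2/4 = 204
  white: 408 × 1/4 = 102
χ² = Σ (O − E)² / E
  black: (83 − 102)² / 102 = 3.5392
  blue: (191 − 204)² / 204 = 0.8284
  white: (134 − 102)² / 102 = 10.0392
χ² = 3.5392 + 0.8284 + 10.0392 = 14.4068 ≈ 14.407
Degrees of freedom = 3 − 1 = 2; critical value at α = 0.05 is 5.991.
Since 14.407 > 5.991, we reject the null hypothesis — the data do not fit the 1:2:1 ratio.

14.407; not consistent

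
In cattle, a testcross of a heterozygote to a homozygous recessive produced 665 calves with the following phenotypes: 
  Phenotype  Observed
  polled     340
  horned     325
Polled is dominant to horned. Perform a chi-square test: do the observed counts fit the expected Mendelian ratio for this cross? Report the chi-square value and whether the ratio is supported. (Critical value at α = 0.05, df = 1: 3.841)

A testcross of a heterozygote (Aa × aa) gives a 1:1 phenotypic ratio.
Under the 1:1 hypothesis (Σ ratio = 2, N = 665):
  polled: 665 × 1/2 = 332.5
  horned: 665 × 1/2 = 332.5
χ² = Σ (O − E)² / E
  polled: (340 − 332.5)² / 332.5 = 0.1692
  horned: (325 − 332.5)² / 332.5 = 0.1692
χ² = 0.1692 + 0.1692 = 0.3384 ≈ 0.338
Degrees of freedom = 2 − 1 = 1; critical value at α = 0.05 is 3.841.
Since 0.338 < 3.841, we fail to reject the null hypothesis — the data are consistent with the 1:1 ratio.

0.338; consistent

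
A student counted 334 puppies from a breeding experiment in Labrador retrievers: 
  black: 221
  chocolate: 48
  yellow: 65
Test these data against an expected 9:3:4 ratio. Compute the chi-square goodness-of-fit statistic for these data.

Total ratio parts = 16. Expected numbers out of 334:
  black: 334 × 9/16 = 187.875
  chocolate: 334 × 3/16 = 62.625
  yellow: 334 × 4/16 = 83.5
χ² = Σ (O − E)² / E
  black: (221 − 187.875)² / 187.875 = 5.8404
  chocolate: (48 − 62.625)² / 62.625 = 3.4154
  yellow: (65 − 83.5)² / 83.5 = 4.0988
χ² = 5.8404 + 3.4154 + 4.0988 = 13.3546 ≈ 13.355

13.355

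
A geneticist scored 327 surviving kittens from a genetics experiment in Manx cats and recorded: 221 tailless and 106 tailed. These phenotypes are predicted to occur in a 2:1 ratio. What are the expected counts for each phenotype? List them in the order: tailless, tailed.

218, 109

Total ratio parts = 3. Expected numbers out of 327:
  tailless: 327 × 2/3 = 218
  tailed: 327 × 1/3 = 109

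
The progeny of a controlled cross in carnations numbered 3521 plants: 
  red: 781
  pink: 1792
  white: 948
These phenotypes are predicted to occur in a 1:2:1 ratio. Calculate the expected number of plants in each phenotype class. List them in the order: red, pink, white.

880.25, 1760.5, 880.25

Expected counts for N = 3521 under a 1:2:1 ratio (total parts = 4):
  red: 3521 × 1/4 = 880.25
  pink: 3521 × 2/4 = 1760.5
  white: 3521 × 1/4 = 880.25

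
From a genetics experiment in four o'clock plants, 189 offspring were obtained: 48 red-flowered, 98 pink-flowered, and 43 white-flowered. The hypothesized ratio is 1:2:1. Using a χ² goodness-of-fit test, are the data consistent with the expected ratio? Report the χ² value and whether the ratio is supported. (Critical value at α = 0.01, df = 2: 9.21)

0.524; consistent

Under the 1:2:1 hypothesis (Σ ratio = 4, N = 189):
  red-flowered: 189 × 1/4 = 47.25
  pink-flowered: 189 × 2/4 = 94.5
  white-flowered: 189 × 1/4 = 47.25
χ² = Σ (O − E)² / E
  red-flowered: (48 − 47.25)² / 47.25 = 0.0119
  pink-flowered: (98 − 94.5)² / 94.5 = 0.1296
  white-flowered: (43 − 47.25)² / 47.25 = 0.3823
χ² = 0.0119 + 0.1296 + 0.3823 = 0.5238 ≈ 0.524
Degrees of freedom = 3 − 1 = 2; critical value at α = 0.01 is 9.21.
Since 0.524 < 9.21, we fail to reject the null hypothesis — the data are consistent with the 1:2:1 ratio.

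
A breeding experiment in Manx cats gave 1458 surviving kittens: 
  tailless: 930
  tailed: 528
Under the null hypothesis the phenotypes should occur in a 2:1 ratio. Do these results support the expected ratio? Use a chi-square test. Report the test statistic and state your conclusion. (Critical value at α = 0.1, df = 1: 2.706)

5.444; not consistent

Total ratio parts = 3. Expected numbers out of 1458:
  tailless: 1458 × 2/3 = 972
  tailed: 1458 × 1/3 = 486
χ² = Σ (O − E)² / E
  tailless: (930 − 972)² / 972 = 1.8148
  tailed: (528 − 486)² / 486 = 3.6296
χ² = 1.8148 + 3.6296 = 5.4444 ≈ 5.444
Degrees of freedom = 2 − 1 = 1; critical value at α = 0.1 is 2.706.
Since 5.444 > 2.706, we reject the null hypothesis — the data do not fit the 2:1 ratio.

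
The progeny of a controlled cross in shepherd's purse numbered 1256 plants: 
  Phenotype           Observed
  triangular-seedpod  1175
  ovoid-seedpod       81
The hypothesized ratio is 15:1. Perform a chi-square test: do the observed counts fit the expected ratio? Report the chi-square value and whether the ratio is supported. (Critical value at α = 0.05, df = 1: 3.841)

0.085; consistent

Total ratio parts = 16. Expected numbers out of 1256:
  triangular-seedpod: 1256 × 15/16 = 1177.5
  ovoid-seedpod: 1256 × 1/16 = 78.5
χ² = Σ (O − E)² / E
  triangular-seedpod: (1175 − 1177.5)² / 1177.5 = 0.0053
  ovoid-seedpod: (81 − 78.5)² / 78.5 = 0.0796
χ² = 0.0053 + 0.0796 = 0.0849 ≈ 0.085
Degrees of freedom = 2 − 1 = 1; critical value at α = 0.05 is 3.841.
Since 0.085 < 3.841, we fail to reject the null hypothesis — the data are consistent with the 15:1 ratio.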